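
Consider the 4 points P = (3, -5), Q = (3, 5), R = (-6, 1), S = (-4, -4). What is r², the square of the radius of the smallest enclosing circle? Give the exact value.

The minimum enclosing circle is determined by three boundary points: P, Q, R.
Their circumcentre is (-1/6, 0) with r² = 1261/36.
The farthest remaining point S is at distance² 1105/36 ≤ 1261/36.

1261/36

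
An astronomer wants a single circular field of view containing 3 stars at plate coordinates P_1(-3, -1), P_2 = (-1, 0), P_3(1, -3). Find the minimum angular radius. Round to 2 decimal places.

2.24

Side lengths²: P_1P_2² = 5, P_1P_3² = 20, P_2P_3² = 13.
Since P_1P_3² = 20 ≥ 13 + 5 = 18, the angle opposite P_1P_3 is not acute, so the smallest enclosing circle has P_1P_3 as diameter.
Centre = midpoint of P_1P_3 = (-1, -2), r² = 20/4 = 5.
r = √5 ≈ 2.24.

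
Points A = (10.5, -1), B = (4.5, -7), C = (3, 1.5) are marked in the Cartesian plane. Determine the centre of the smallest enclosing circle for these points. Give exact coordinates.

Side lengths²: AB² = 72, AC² = 62.5, BC² = 74.5.
Since BC² = 74.5 < 72 + 62.5 = 134.5, the triangle is acute, so the smallest enclosing circle is the circumcircle.
Circumcentre = (5.875, -2.375), r² = 23.28125.
Centre = (5.875, -2.375).

(5.875, -2.375)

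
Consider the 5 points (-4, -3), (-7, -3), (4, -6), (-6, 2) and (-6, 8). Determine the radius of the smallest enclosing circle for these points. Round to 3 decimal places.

8.602

The minimum enclosing circle of a finite set is fixed by two of the points (as a diameter) or three (as a circumcircle).
The farthest pair is (4, -6)–(-6, 8) with squared distance 296. The circle on this segment as diameter has centre (-1, 1) and r² = 296/4 = 74.
Check (-4, -3): distance² to centre = 25 ≤ 74, so it lies inside.
All remaining points lie in this disk, and no smaller disk contains both endpoints, so this is the minimum enclosing circle.
r = √74 ≈ 8.602.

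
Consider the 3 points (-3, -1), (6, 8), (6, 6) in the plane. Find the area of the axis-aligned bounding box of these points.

x ranges over [-3, 6], width 9.
y ranges over [-1, 8], height 9.
Area = 9 × 9 = 81.

81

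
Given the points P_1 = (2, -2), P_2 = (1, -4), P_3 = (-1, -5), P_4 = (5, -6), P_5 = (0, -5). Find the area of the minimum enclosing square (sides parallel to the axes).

The bounding box has width 6 and height 4.
An axis-aligned square enclosing the set must have side ≥ max(width, height).
So the minimum side is max(6, 4) = 6.
Area = 6² = 36.

36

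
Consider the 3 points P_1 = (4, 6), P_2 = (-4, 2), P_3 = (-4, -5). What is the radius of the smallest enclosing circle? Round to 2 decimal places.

Side lengths²: P_1P_2² = 80, P_1P_3² = 185, P_2P_3² = 49.
Since P_1P_3² = 185 ≥ 80 + 49 = 129, the angle opposite P_1P_3 is not acute, so the smallest enclosing circle has P_1P_3 as diameter.
Centre = midpoint of P_1P_3 = (0, 0.5), r² = 185/4 = 46.25.
r = √(46.25) ≈ 6.80.

6.80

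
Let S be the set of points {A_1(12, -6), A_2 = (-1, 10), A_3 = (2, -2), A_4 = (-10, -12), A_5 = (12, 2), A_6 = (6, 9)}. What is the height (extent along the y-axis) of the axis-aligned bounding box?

max y = 10, min y = -12, so height = 22.

22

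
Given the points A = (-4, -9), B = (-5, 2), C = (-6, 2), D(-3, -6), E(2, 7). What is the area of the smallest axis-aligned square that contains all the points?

The bounding box has width 8 and height 16.
An axis-aligned square enclosing the set must have side ≥ max(width, height).
So the minimum side is max(8, 16) = 16.
Area = 16² = 256.

256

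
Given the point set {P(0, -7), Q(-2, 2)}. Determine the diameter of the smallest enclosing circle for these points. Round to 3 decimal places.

The smallest circle enclosing two points has them as diameter endpoints.
Centre = midpoint = (-1, -2.5); r² = |PQ|²/4 = 85/4 = 21.25.
Diameter = 2r = 2√(21.25) ≈ 9.220.

9.220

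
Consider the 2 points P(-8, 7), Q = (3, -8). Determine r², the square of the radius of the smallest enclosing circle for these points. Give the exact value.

The smallest circle enclosing two points has them as diameter endpoints.
Centre = midpoint = (-2.5, -0.5); r² = |PQ|²/4 = 346/4 = 86.5.

86.5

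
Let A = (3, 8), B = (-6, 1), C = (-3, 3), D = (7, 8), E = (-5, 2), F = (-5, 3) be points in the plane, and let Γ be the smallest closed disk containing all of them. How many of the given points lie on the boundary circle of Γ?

2

By Welzl's lemma the MEC is supported by two points (diametrically opposite) or three points (on a circumcircle).
The farthest pair is B–D with squared distance 218. The circle on this segment as diameter has centre (0.5, 4.5) and r² = 218/4 = 54.5.
Check A: distance² to centre = 18.5 ≤ 54.5, so it lies inside.
All remaining points lie in this disk, and no smaller disk contains both endpoints, so this is the minimum enclosing circle.
The points at distance exactly r from the centre are B, D — 2 points.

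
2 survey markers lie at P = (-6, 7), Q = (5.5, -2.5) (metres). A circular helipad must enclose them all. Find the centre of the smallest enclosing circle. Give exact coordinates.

(-0.25, 2.25)

The smallest circle enclosing two points has them as diameter endpoints.
Centre = midpoint = (-0.25, 2.25); r² = |PQ|²/4 = 222.5/4 = 55.625.
Centre = (-0.25, 2.25).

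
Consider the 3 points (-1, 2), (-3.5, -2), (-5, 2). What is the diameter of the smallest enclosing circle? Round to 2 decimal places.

5.04

Call the three points A, B, C in the order given.
Side lengths²: AB² = 22.25, AC² = 16, BC² = 18.25.
Since AB² = 22.25 < 18.25 + 16 = 34.25, the triangle is acute, so the smallest enclosing circle is the circumcircle.
Circumcentre = (-3, 0.46875), r² = 6.3447265625.
Diameter = 2r = 2√(6.3447265625) ≈ 5.04.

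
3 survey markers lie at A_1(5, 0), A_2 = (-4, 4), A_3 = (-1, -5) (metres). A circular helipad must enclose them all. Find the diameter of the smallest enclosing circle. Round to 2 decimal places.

10.58

Side lengths²: A_1A_2² = 97, A_1A_3² = 61, A_2A_3² = 90.
Since A_1A_2² = 97 < 90 + 61 = 151, the triangle is acute, so the smallest enclosing circle is the circumcircle.
Circumcentre = (-13/46, 11/46), r² = 29585/1058.
Diameter = 2r = 2√(29585/1058) ≈ 10.58.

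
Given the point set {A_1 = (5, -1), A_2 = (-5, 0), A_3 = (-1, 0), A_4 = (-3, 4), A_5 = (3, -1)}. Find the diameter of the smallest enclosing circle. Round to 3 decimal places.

By Welzl's lemma the MEC is supported by two points (diametrically opposite) or three points (on a circumcircle).
The minimum enclosing circle is determined by three boundary points: A_1, A_2, A_4.
Their circumcentre is (1/21, -1/42) with r² = 44945/1764.
The farthest remaining point A_5 is at distance² 17057/1764 ≤ 44945/1764.
Diameter = 2r = 2√(44945/1764) ≈ 10.095.

10.095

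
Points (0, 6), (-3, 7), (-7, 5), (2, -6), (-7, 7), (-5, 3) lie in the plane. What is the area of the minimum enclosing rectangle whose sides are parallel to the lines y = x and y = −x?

In coordinates u = x + y, v = x − y the rectangle is axis-aligned; the map (x,y)→(u,v) scales areas by 2.
u-values: 6, 4, -2, -4, 0, -2; range = 6 − (-4) = 10.
v-values: -6, -10, -12, 8, -14, -8; range = 8 − (-14) = 22.
Area = (10 × 22) / 2 = 110.

110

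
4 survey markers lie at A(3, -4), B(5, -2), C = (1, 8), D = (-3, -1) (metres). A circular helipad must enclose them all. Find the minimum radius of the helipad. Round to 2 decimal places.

A smallest enclosing disk is always determined by at most three of the input points on its boundary.
The farthest pair is A–C with squared distance 148. The circle on this segment as diameter has centre (2, 2) and r² = 148/4 = 37.
Check B: distance² to centre = 25 ≤ 37, so it lies inside.
All remaining points lie in this disk, and no smaller disk contains both endpoints, so this is the minimum enclosing circle.
r = √37 ≈ 6.08.

6.08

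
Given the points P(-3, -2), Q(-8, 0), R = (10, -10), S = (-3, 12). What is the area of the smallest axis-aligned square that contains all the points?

The bounding box has width 18 and height 22.
An axis-aligned square enclosing the set must have side ≥ max(width, height).
So the minimum side is max(18, 22) = 22.
Area = 22² = 484.

484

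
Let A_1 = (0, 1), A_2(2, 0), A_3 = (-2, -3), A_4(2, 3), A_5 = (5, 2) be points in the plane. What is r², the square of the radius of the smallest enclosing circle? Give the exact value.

18.5

The minimum enclosing circle of a finite set is fixed by two of the points (as a diameter) or three (as a circumcircle).
The farthest pair is A_3–A_5 with squared distance 74. The circle on this segment as diameter has centre (1.5, -0.5) and r² = 74/4 = 18.5.
Check A_1: distance² to centre = 4.5 ≤ 18.5, so it lies inside.
All remaining points lie in this disk, and no smaller disk contains both endpoints, so this is the minimum enclosing circle.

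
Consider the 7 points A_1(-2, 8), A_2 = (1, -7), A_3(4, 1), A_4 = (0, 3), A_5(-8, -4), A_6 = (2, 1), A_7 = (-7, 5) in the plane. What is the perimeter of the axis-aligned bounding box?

54

Width = max x − min x = 4 − (-8) = 12.
Height = max y − min y = 8 − (-7) = 15.
Perimeter = 2(12 + 15) = 54.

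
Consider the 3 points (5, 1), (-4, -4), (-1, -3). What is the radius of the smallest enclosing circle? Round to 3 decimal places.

5.148

Call the three points A, B, C in the order given.
Side lengths²: AB² = 106, AC² = 52, BC² = 10.
Since AB² = 106 ≥ 52 + 10 = 62, the angle opposite AB is not acute, so the smallest enclosing circle has AB as diameter.
Centre = midpoint of AB = (0.5, -1.5), r² = 106/4 = 26.5.
r = √(26.5) ≈ 5.148.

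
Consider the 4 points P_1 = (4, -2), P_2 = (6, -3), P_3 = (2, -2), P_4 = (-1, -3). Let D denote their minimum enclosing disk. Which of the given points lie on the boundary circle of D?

The minimum enclosing circle of a finite set is fixed by two of the points (as a diameter) or three (as a circumcircle).
The farthest pair is P_2–P_4 with squared distance 49. The circle on this segment as diameter has centre (2.5, -3) and r² = 49/4 = 12.25.
Check P_1: distance² to centre = 3.25 ≤ 12.25, so it lies inside.
All remaining points lie in this disk, and no smaller disk contains both endpoints, so this is the minimum enclosing circle.
The points at distance exactly r from the centre are P_2, P_4 — 2 points.

P_2, P_4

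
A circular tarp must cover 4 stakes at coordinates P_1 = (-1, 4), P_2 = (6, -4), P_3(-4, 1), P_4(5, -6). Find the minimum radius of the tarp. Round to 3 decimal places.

The minimum enclosing circle is determined by three boundary points: P_1, P_3, P_4.
Their circumcentre is (1.375, -1.375) with r² = 34.53125.
The farthest remaining point P_2 is at distance² 28.28125 ≤ 34.53125.
r = √(34.53125) ≈ 5.876.

5.876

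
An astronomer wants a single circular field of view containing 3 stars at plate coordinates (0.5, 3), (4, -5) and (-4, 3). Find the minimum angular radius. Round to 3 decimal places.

5.657

Call the three points A, B, C in the order given.
Side lengths²: AB² = 76.25, AC² = 20.25, BC² = 128.
Since BC² = 128 ≥ 76.25 + 20.25 = 96.5, the angle opposite BC is not acute, so the smallest enclosing circle has BC as diameter.
Centre = midpoint of BC = (0, -1), r² = 128/4 = 32.
r = √32 ≈ 5.657.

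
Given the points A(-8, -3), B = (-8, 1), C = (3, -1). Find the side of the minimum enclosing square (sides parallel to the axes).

11

The bounding box has width 11 and height 4.
An axis-aligned square enclosing the set must have side ≥ max(width, height).
So the minimum side is max(11, 4) = 11.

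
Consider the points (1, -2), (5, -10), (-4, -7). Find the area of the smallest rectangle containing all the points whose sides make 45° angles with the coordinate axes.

60

In coordinates u = x + y, v = x − y the rectangle is axis-aligned; the map (x,y)→(u,v) scales areas by 2.
u-values: -1, -5, -11; range = -1 − (-11) = 10.
v-values: 3, 15, 3; range = 15 − 3 = 12.
Area = (10 × 12) / 2 = 60.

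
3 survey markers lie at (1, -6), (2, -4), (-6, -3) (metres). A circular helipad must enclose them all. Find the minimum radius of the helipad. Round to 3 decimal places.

4.031

Call the three points A, B, C in the order given.
Side lengths²: AB² = 5, AC² = 58, BC² = 65.
Since BC² = 65 ≥ 58 + 5 = 63, the angle opposite BC is not acute, so the smallest enclosing circle has BC as diameter.
Centre = midpoint of BC = (-2, -3.5), r² = 65/4 = 16.25.
r = √(16.25) ≈ 4.031.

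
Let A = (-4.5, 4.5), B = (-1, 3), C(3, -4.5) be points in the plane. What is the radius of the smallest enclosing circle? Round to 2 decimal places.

Side lengths²: AB² = 14.5, AC² = 137.25, BC² = 72.25.
Since AC² = 137.25 ≥ 72.25 + 14.5 = 86.75, the angle opposite AC is not acute, so the smallest enclosing circle has AC as diameter.
Centre = midpoint of AC = (-0.75, 0), r² = 137.25/4 = 34.3125.
r = √(34.3125) ≈ 5.86.

5.86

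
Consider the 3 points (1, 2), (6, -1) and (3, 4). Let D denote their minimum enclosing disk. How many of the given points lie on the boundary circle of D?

3

Call the three points A, B, C in the order given.
Side lengths²: AB² = 34, AC² = 8, BC² = 34.
Since BC² = 34 < 34 + 8 = 42, the triangle is acute, so the smallest enclosing circle is the circumcircle.
Circumcentre = (3.875, 1.125), r² = 9.03125.
The points at distance exactly r from the centre are (1, 2), (6, -1), (3, 4) — 3 points.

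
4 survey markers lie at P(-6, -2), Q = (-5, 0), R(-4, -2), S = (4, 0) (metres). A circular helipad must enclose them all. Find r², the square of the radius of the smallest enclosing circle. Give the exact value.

By Welzl's lemma the MEC is supported by two points (diametrically opposite) or three points (on a circumcircle).
The farthest pair is P–S with squared distance 104. The circle on this segment as diameter has centre (-1, -1) and r² = 104/4 = 26.
Check Q: distance² to centre = 17 ≤ 26, so it lies inside.
All remaining points lie in this disk, and no smaller disk contains both endpoints, so this is the minimum enclosing circle.

26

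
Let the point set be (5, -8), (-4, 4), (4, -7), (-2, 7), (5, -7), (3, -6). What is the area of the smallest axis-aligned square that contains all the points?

225

The bounding box has width 9 and height 15.
An axis-aligned square enclosing the set must have side ≥ max(width, height).
So the minimum side is max(9, 15) = 15.
Area = 15² = 225.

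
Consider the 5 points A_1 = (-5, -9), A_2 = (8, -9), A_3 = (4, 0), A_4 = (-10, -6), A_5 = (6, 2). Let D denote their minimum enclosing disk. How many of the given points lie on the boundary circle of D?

3

A smallest enclosing disk is always determined by at most three of the input points on its boundary.
The minimum enclosing circle is determined by three boundary points: A_2, A_4, A_5.
Their circumcentre is (-0.5625, -4.875) with r² = 90.33203125.
The farthest remaining point A_3 is at distance² 44.58203125 ≤ 90.33203125.
The points at distance exactly r from the centre are A_2, A_4, A_5 — 3 points.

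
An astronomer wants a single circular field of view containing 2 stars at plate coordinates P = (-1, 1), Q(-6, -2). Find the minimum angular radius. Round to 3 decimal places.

2.915

The smallest circle enclosing two points has them as diameter endpoints.
Centre = midpoint = (-3.5, -0.5); r² = |PQ|²/4 = 34/4 = 8.5.
r = √(8.5) ≈ 2.915.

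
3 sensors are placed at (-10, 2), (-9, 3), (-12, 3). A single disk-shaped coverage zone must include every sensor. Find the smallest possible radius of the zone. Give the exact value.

1.5

Call the three points A, B, C in the order given.
Side lengths²: AB² = 2, AC² = 5, BC² = 9.
Since BC² = 9 ≥ 5 + 2 = 7, the angle opposite BC is not acute, so the smallest enclosing circle has BC as diameter.
Centre = midpoint of BC = (-10.5, 3), r² = 9/4 = 2.25.
r = √(2.25) = 1.5.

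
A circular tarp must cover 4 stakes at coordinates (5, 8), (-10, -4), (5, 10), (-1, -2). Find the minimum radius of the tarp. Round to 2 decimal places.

10.26

The farthest pair is (-10, -4)–(5, 10) with squared distance 421. The circle on this segment as diameter has centre (-2.5, 3) and r² = 421/4 = 105.25.
Check (5, 8): distance² to centre = 81.25 ≤ 105.25, so it lies inside.
All remaining points lie in this disk, and no smaller disk contains both endpoints, so this is the minimum enclosing circle.
r = √(105.25) ≈ 10.26.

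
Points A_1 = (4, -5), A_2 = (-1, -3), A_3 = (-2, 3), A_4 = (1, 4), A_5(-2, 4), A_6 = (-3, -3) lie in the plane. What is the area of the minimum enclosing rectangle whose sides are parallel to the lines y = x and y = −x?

82.5

In coordinates u = x + y, v = x − y the rectangle is axis-aligned; the map (x,y)→(u,v) scales areas by 2.
u-values: -1, -4, 1, 5, 2, -6; range = 5 − (-6) = 11.
v-values: 9, 2, -5, -3, -6, 0; range = 9 − (-6) = 15.
Area = (11 × 15) / 2 = 82.5.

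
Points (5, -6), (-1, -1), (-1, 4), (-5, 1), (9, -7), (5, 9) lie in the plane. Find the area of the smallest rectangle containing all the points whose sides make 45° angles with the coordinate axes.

In coordinates u = x + y, v = x − y the rectangle is axis-aligned; the map (x,y)→(u,v) scales areas by 2.
u-values: -1, -2, 3, -4, 2, 14; range = 14 − (-4) = 18.
v-values: 11, 0, -5, -6, 16, -4; range = 16 − (-6) = 22.
Area = (18 × 22) / 2 = 198.

198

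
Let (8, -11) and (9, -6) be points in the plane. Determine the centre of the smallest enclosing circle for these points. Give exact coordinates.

(8.5, -8.5)

The smallest circle enclosing two points has them as diameter endpoints.
Centre = midpoint = (8.5, -8.5); r² = |(8, -11)−(9, -6)|²/4 = 26/4 = 6.5.
Centre = (8.5, -8.5).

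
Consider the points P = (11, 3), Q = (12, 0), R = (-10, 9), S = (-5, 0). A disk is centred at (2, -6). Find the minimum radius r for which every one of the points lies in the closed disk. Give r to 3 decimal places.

The required radius is the distance from (2, -6) to the farthest point.
Squared distances: 162, 136, 369, 85.
Maximum is 369, attained at R.
r = √369 ≈ 19.209.

19.209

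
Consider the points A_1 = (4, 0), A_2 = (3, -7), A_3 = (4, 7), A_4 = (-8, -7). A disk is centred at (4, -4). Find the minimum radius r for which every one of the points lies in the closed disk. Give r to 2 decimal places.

12.37

The required radius is the distance from (4, -4) to the farthest point.
Squared distances: 16, 10, 121, 153.
Maximum is 153, attained at A_4.
r = √153 ≈ 12.37.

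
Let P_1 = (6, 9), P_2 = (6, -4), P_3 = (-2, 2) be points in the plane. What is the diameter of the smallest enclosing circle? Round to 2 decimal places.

Side lengths²: P_1P_2² = 169, P_1P_3² = 113, P_2P_3² = 100.
Since P_1P_2² = 169 < 113 + 100 = 213, the triangle is acute, so the smallest enclosing circle is the circumcircle.
Circumcentre = (4.625, 2.5), r² = 44.140625.
Diameter = 2r = 2√(44.140625) ≈ 13.29.

13.29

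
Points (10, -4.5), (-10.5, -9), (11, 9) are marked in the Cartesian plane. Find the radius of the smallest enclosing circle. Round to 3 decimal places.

Call the three points A, B, C in the order given.
Side lengths²: AB² = 440.5, AC² = 183.25, BC² = 786.25.
Since BC² = 786.25 ≥ 440.5 + 183.25 = 623.75, the angle opposite BC is not acute, so the smallest enclosing circle has BC as diameter.
Centre = midpoint of BC = (0.25, 0), r² = 786.25/4 = 196.5625.
r = √(196.5625) ≈ 14.020.

14.020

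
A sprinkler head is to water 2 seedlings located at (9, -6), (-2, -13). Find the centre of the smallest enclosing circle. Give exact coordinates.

The smallest circle enclosing two points has them as diameter endpoints.
Centre = midpoint = (3.5, -9.5); r² = |(9, -6)−(-2, -13)|²/4 = 170/4 = 42.5.
Centre = (3.5, -9.5).

(3.5, -9.5)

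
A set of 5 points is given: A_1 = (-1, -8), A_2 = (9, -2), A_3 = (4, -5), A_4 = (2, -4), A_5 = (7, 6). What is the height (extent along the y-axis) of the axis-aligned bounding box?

14

max y = 6, min y = -8, so height = 14.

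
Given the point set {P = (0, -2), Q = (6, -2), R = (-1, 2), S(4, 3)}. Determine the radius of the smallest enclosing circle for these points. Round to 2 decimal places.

The farthest pair is Q–R with squared distance 65. The circle on this segment as diameter has centre (2.5, 0) and r² = 65/4 = 16.25.
Check P: distance² to centre = 10.25 ≤ 16.25, so it lies inside.
All remaining points lie in this disk, and no smaller disk contains both endpoints, so this is the minimum enclosing circle.
r = √(16.25) ≈ 4.03.

4.03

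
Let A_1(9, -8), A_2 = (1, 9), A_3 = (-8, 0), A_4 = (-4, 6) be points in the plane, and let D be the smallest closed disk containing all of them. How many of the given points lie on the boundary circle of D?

3

The minimum enclosing circle of a finite set is fixed by two of the points (as a diameter) or three (as a circumcircle).
The minimum enclosing circle is determined by three boundary points: A_1, A_2, A_3.
Their circumcentre is (1.94, -0.94) with r² = 99.6872.
The farthest remaining point A_4 is at distance² 83.4472 ≤ 99.6872.
The points at distance exactly r from the centre are A_1, A_2, A_3 — 3 points.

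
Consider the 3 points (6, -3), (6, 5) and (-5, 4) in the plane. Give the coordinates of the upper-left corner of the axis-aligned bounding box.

(-5, 5)

x-range [-5, 6], y-range [-3, 5].
The upper-left corner is (-5, 5).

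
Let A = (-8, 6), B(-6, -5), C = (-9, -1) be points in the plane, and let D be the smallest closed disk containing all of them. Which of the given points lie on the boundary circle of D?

A, B

Side lengths²: AB² = 125, AC² = 50, BC² = 25.
Since AB² = 125 ≥ 50 + 25 = 75, the angle opposite AB is not acute, so the smallest enclosing circle has AB as diameter.
Centre = midpoint of AB = (-7, 0.5), r² = 125/4 = 31.25.
The points at distance exactly r from the centre are A, B — 2 points.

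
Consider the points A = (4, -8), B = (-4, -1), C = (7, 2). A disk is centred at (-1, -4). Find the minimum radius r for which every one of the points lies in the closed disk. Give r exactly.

The required radius is the distance from (-1, -4) to the farthest point.
Squared distances: 41, 18, 100.
Maximum is 100, attained at C.
r = √100 = 10.

10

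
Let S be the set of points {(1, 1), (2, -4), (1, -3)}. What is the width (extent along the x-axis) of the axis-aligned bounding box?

1

max x = 2, min x = 1, so width = 1.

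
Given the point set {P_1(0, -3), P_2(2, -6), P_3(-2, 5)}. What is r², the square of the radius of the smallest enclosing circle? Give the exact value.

34.25

Side lengths²: P_1P_2² = 13, P_1P_3² = 68, P_2P_3² = 137.
Since P_2P_3² = 137 ≥ 68 + 13 = 81, the angle opposite P_2P_3 is not acute, so the smallest enclosing circle has P_2P_3 as diameter.
Centre = midpoint of P_2P_3 = (0, -0.5), r² = 137/4 = 34.25.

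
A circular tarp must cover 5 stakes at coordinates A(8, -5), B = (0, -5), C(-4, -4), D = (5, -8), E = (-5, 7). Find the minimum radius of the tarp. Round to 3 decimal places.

9.021

A smallest enclosing disk is always determined by at most three of the input points on its boundary.
The minimum enclosing circle is determined by three boundary points: A, D, E.
Their circumcentre is (0.3, -0.3) with r² = 81.38.
The farthest remaining point C is at distance² 32.18 ≤ 81.38.
r = √(81.38) ≈ 9.021.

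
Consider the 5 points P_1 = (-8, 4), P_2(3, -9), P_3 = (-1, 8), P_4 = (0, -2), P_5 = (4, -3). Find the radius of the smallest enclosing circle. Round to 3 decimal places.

The minimum enclosing circle of a finite set is fixed by two of the points (as a diameter) or three (as a circumcircle).
The minimum enclosing circle is determined by three boundary points: P_1, P_2, P_3.
Their circumcentre is (-31/54, -47/54) with r² = 114985/1458.
The farthest remaining point P_5 is at distance² 37117/1458 ≤ 114985/1458.
r = √(114985/1458) ≈ 8.881.

8.881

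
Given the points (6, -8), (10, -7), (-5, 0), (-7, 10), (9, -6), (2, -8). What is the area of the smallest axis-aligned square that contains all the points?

324

The bounding box has width 17 and height 18.
An axis-aligned square enclosing the set must have side ≥ max(width, height).
So the minimum side is max(17, 18) = 18.
Area = 18² = 324.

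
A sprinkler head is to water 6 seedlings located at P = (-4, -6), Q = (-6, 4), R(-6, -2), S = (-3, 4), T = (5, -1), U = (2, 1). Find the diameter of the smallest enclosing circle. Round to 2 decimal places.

By Welzl's lemma the MEC is supported by two points (diametrically opposite) or three points (on a circumcircle).
The minimum enclosing circle is determined by three boundary points: P, Q, T.
Their circumcentre is (-1.3, -0.26) with r² = 40.2376.
The farthest remaining point R is at distance² 25.1176 ≤ 40.2376.
Diameter = 2r = 2√(40.2376) ≈ 12.69.

12.69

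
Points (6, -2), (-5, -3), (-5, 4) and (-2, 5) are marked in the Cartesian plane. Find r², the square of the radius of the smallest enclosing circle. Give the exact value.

The minimum enclosing circle is determined by three boundary points: (6, -2), (-5, -3), (-5, 4).
Their circumcentre is (5/22, 0.5) with r² = 9577/242.
The farthest remaining point (-2, 5) is at distance² 6101/242 ≤ 9577/242.

9577/242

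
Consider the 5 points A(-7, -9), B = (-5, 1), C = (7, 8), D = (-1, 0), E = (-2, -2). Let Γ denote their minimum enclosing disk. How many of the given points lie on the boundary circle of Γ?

2

The farthest pair is A–C with squared distance 485. The circle on this segment as diameter has centre (0, -0.5) and r² = 485/4 = 121.25.
Check B: distance² to centre = 27.25 ≤ 121.25, so it lies inside.
All remaining points lie in this disk, and no smaller disk contains both endpoints, so this is the minimum enclosing circle.
The points at distance exactly r from the centre are A, C — 2 points.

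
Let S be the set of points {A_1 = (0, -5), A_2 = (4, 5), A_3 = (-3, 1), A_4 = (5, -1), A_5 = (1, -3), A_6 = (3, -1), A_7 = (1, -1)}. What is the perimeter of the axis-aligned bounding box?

Width = max x − min x = 5 − (-3) = 8.
Height = max y − min y = 5 − (-5) = 10.
Perimeter = 2(8 + 10) = 36.

36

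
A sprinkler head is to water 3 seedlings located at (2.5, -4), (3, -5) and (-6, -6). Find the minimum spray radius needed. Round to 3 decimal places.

4.528

Call the three points A, B, C in the order given.
Side lengths²: AB² = 1.25, AC² = 76.25, BC² = 82.
Since BC² = 82 ≥ 76.25 + 1.25 = 77.5, the angle opposite BC is not acute, so the smallest enclosing circle has BC as diameter.
Centre = midpoint of BC = (-1.5, -5.5), r² = 82/4 = 20.5.
r = √(20.5) ≈ 4.528.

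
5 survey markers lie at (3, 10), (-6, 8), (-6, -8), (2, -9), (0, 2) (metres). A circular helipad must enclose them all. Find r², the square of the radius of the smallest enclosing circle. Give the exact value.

A smallest enclosing disk is always determined by at most three of the input points on its boundary.
The minimum enclosing circle is determined by three boundary points: (3, 10), (-6, -8), (2, -9).
Their circumcentre is (-29/34, 23/34) with r² = 58825/578.
The farthest remaining point (-6, 8) is at distance² 46313/578 ≤ 58825/578.

58825/578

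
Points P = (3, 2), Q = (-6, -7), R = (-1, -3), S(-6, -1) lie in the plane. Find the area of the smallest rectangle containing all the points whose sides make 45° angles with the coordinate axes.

In coordinates u = x + y, v = x − y the rectangle is axis-aligned; the map (x,y)→(u,v) scales areas by 2.
u-values: 5, -13, -4, -7; range = 5 − (-13) = 18.
v-values: 1, 1, 2, -5; range = 2 − (-5) = 7.
Area = (18 × 7) / 2 = 63.

63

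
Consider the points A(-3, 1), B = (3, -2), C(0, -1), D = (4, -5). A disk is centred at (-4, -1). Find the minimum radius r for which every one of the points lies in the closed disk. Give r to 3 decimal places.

The required radius is the distance from (-4, -1) to the farthest point.
Squared distances: 5, 50, 16, 80.
Maximum is 80, attained at D.
r = √80 ≈ 8.944.

8.944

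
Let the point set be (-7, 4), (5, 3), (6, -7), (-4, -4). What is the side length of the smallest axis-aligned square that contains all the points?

13

The bounding box has width 13 and height 11.
An axis-aligned square enclosing the set must have side ≥ max(width, height).
So the minimum side is max(13, 11) = 13.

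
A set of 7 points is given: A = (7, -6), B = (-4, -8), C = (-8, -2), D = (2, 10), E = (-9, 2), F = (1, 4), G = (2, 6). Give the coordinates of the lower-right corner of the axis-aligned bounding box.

x-range [-9, 7], y-range [-8, 10].
The lower-right corner is (7, -8).

(7, -8)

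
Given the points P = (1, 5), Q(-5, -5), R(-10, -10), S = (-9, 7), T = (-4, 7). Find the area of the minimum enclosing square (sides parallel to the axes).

289

The bounding box has width 11 and height 17.
An axis-aligned square enclosing the set must have side ≥ max(width, height).
So the minimum side is max(11, 17) = 17.
Area = 17² = 289.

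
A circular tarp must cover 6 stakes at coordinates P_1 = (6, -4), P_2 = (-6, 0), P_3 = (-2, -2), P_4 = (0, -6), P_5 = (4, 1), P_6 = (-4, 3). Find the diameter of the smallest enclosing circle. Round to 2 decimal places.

12.65

The minimum enclosing circle is determined by three boundary points: P_1, P_2, P_6.
Their circumcentre is (1/22, -41/22) with r² = 9685/242.
The farthest remaining point P_5 is at distance² 5769/242 ≤ 9685/242.
Diameter = 2r = 2√(9685/242) ≈ 12.65.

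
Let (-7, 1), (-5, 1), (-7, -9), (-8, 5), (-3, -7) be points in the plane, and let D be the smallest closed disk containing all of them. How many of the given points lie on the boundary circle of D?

2

The farthest pair is (-7, -9)–(-8, 5) with squared distance 197. The circle on this segment as diameter has centre (-7.5, -2) and r² = 197/4 = 49.25.
Check (-7, 1): distance² to centre = 9.25 ≤ 49.25, so it lies inside.
All remaining points lie in this disk, and no smaller disk contains both endpoints, so this is the minimum enclosing circle.
The points at distance exactly r from the centre are (-7, -9), (-8, 5) — 2 points.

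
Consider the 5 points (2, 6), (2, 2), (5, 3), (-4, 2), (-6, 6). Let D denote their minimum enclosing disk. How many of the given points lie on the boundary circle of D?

By Welzl's lemma the MEC is supported by two points (diametrically opposite) or three points (on a circumcircle).
The farthest pair is (5, 3)–(-6, 6) with squared distance 130. The circle on this segment as diameter has centre (-0.5, 4.5) and r² = 130/4 = 32.5.
Check (2, 6): distance² to centre = 8.5 ≤ 32.5, so it lies inside.
All remaining points lie in this disk, and no smaller disk contains both endpoints, so this is the minimum enclosing circle.
The points at distance exactly r from the centre are (5, 3), (-6, 6) — 2 points.

2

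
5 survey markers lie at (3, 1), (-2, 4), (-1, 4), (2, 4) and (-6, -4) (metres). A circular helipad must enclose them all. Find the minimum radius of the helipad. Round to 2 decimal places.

5.66

The minimum enclosing circle of a finite set is fixed by two of the points (as a diameter) or three (as a circumcircle).
The farthest pair is (2, 4)–(-6, -4) with squared distance 128. The circle on this segment as diameter has centre (-2, 0) and r² = 128/4 = 32.
Check (3, 1): distance² to centre = 26 ≤ 32, so it lies inside.
All remaining points lie in this disk, and no smaller disk contains both endpoints, so this is the minimum enclosing circle.
r = √32 ≈ 5.66.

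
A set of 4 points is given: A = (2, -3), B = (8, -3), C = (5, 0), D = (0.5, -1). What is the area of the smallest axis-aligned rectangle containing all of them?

22.5

x ranges over [0.5, 8], width 7.5.
y ranges over [-3, 0], height 3.
Area = 7.5 × 3 = 22.5.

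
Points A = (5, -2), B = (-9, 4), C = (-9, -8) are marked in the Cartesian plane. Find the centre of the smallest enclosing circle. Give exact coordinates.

(-23/7, -2)

Side lengths²: AB² = 232, AC² = 232, BC² = 144.
Since AC² = 232 < 232 + 144 = 376, the triangle is acute, so the smallest enclosing circle is the circumcircle.
Circumcentre = (-23/7, -2), r² = 3364/49.
Centre = (-23/7, -2).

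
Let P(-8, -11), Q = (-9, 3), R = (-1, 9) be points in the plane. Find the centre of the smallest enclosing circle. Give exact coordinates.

Side lengths²: PQ² = 197, PR² = 449, QR² = 100.
Since PR² = 449 ≥ 197 + 100 = 297, the angle opposite PR is not acute, so the smallest enclosing circle has PR as diameter.
Centre = midpoint of PR = (-4.5, -1), r² = 449/4 = 112.25.
Centre = (-4.5, -1).

(-4.5, -1)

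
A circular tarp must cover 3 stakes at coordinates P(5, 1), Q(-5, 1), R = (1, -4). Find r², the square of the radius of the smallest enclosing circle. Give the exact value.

Side lengths²: PQ² = 100, PR² = 41, QR² = 61.
Since PQ² = 100 < 61 + 41 = 102, the triangle is acute, so the smallest enclosing circle is the circumcircle.
Circumcentre = (0, 0.9), r² = 25.01.

25.01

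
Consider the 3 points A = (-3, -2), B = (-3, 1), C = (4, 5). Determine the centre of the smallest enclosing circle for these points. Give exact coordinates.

Side lengths²: AB² = 9, AC² = 98, BC² = 65.
Since AC² = 98 ≥ 65 + 9 = 74, the angle opposite AC is not acute, so the smallest enclosing circle has AC as diameter.
Centre = midpoint of AC = (0.5, 1.5), r² = 98/4 = 24.5.
Centre = (0.5, 1.5).

(0.5, 1.5)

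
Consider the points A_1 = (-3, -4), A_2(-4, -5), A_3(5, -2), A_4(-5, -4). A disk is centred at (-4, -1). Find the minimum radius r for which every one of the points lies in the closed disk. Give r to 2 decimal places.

9.06

The required radius is the distance from (-4, -1) to the farthest point.
Squared distances: 10, 16, 82, 10.
Maximum is 82, attained at A_3.
r = √82 ≈ 9.06.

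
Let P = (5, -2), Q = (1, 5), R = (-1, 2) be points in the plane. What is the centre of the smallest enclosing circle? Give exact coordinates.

(3, 1.5)

Side lengths²: PQ² = 65, PR² = 52, QR² = 13.
Since PQ² = 65 ≥ 52 + 13 = 65, the angle opposite PQ is not acute, so the smallest enclosing circle has PQ as diameter.
Centre = midpoint of PQ = (3, 1.5), r² = 65/4 = 16.25.
Centre = (3, 1.5).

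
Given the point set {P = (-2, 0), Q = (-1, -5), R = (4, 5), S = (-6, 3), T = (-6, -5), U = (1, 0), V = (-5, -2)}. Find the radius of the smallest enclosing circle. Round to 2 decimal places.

7.07

By Welzl's lemma the MEC is supported by two points (diametrically opposite) or three points (on a circumcircle).
The farthest pair is R–T with squared distance 200. The circle on this segment as diameter has centre (-1, 0) and r² = 200/4 = 50.
Check P: distance² to centre = 1 ≤ 50, so it lies inside.
All remaining points lie in this disk, and no smaller disk contains both endpoints, so this is the minimum enclosing circle.
r = √50 ≈ 7.07.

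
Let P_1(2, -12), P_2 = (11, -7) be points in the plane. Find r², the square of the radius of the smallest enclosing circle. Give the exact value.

26.5

The smallest circle enclosing two points has them as diameter endpoints.
Centre = midpoint = (6.5, -9.5); r² = |P_1P_2|²/4 = 106/4 = 26.5.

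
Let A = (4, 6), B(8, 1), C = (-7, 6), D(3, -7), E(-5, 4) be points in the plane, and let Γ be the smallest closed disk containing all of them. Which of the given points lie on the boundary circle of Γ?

The minimum enclosing circle of a finite set is fixed by two of the points (as a diameter) or three (as a circumcircle).
The minimum enclosing circle is determined by three boundary points: B, C, D.
Their circumcentre is (-25/58, 41/58) with r² = 119705/1682.
The farthest remaining point A is at distance² 80149/1682 ≤ 119705/1682.
The points at distance exactly r from the centre are B, C, D — 3 points.

B, C, D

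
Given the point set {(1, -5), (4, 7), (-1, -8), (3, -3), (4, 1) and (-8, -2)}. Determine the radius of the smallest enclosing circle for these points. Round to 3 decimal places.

By Welzl's lemma the MEC is supported by two points (diametrically opposite) or three points (on a circumcircle).
The minimum enclosing circle is determined by three boundary points: (4, 7), (-1, -8), (-8, -2).
Their circumcentre is (-1/6, 1/18) with r² = 10625/162.
The farthest remaining point (1, -5) is at distance² 4361/162 ≤ 10625/162.
r = √(10625/162) ≈ 8.099.

8.099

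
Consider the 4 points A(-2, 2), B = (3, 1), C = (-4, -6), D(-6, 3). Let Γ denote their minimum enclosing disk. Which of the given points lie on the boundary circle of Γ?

The minimum enclosing circle is determined by three boundary points: B, C, D.
Their circumcentre is (-47/22, -19/22) with r² = 7225/242.
The farthest remaining point A is at distance² 1989/242 ≤ 7225/242.
The points at distance exactly r from the centre are B, C, D — 3 points.

B, C, D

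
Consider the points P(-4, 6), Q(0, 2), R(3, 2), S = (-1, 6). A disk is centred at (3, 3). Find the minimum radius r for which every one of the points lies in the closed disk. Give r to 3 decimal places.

7.616

The required radius is the distance from (3, 3) to the farthest point.
Squared distances: 58, 10, 1, 25.
Maximum is 58, attained at P.
r = √58 ≈ 7.616.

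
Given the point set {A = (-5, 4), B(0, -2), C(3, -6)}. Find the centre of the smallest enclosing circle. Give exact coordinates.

(-1, -1)

Side lengths²: AB² = 61, AC² = 164, BC² = 25.
Since AC² = 164 ≥ 61 + 25 = 86, the angle opposite AC is not acute, so the smallest enclosing circle has AC as diameter.
Centre = midpoint of AC = (-1, -1), r² = 164/4 = 41.
Centre = (-1, -1).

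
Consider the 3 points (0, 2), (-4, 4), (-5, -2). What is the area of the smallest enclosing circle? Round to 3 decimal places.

35.250

Call the three points A, B, C in the order given.
Side lengths²: AB² = 20, AC² = 41, BC² = 37.
Since AC² = 41 < 37 + 20 = 57, the triangle is acute, so the smallest enclosing circle is the circumcircle.
Circumcentre = (-81/26, 10/13), r² = 7585/676.
Area = π·r² = π·7585/676 ≈ 35.250.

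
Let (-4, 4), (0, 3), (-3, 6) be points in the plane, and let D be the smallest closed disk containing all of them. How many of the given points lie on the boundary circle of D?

3

Call the three points A, B, C in the order given.
Side lengths²: AB² = 17, AC² = 5, BC² = 18.
Since BC² = 18 < 17 + 5 = 22, the triangle is acute, so the smallest enclosing circle is the circumcircle.
Circumcentre = (-11/6, 25/6), r² = 85/18.
The points at distance exactly r from the centre are (-4, 4), (0, 3), (-3, 6) — 3 points.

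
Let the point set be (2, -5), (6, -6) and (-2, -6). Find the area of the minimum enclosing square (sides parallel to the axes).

The bounding box has width 8 and height 1.
An axis-aligned square enclosing the set must have side ≥ max(width, height).
So the minimum side is max(8, 1) = 8.
Area = 8² = 64.

64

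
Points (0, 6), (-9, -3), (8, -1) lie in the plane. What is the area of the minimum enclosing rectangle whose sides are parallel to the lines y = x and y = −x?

In coordinates u = x + y, v = x − y the rectangle is axis-aligned; the map (x,y)→(u,v) scales areas by 2.
u-values: 6, -12, 7; range = 7 − (-12) = 19.
v-values: -6, -6, 9; range = 9 − (-6) = 15.
Area = (19 × 15) / 2 = 142.5.

142.5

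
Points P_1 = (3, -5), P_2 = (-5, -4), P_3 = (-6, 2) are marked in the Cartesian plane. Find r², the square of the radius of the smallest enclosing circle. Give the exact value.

Side lengths²: P_1P_2² = 65, P_1P_3² = 130, P_2P_3² = 37.
Since P_1P_3² = 130 ≥ 65 + 37 = 102, the angle opposite P_1P_3 is not acute, so the smallest enclosing circle has P_1P_3 as diameter.
Centre = midpoint of P_1P_3 = (-1.5, -1.5), r² = 130/4 = 32.5.

32.5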